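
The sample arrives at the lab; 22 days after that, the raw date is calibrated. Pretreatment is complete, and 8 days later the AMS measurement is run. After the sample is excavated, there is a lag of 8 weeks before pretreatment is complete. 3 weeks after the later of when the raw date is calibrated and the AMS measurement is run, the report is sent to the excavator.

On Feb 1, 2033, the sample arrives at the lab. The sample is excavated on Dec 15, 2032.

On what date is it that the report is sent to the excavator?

Mar 16, 2033

The sample arrives at the lab: Feb 1, 2033.
The raw date is calibrated: Feb 1, 2033 + 22 days = Feb 23, 2033.
The sample is excavated: Dec 15, 2032.
Pretreatment is complete: Dec 15, 2032 + 8 weeks = Feb 9, 2033.
The AMS measurement is run: Feb 9, 2033 + 8 days = Feb 17, 2033.
Both prerequisites met — the raw date is calibrated (Feb 23, 2033), the AMS measurement is run (Feb 17, 2033); the later is Feb 23, 2033.
The report is sent to the excavator: Feb 23, 2033 + 3 weeks = Mar 16, 2033.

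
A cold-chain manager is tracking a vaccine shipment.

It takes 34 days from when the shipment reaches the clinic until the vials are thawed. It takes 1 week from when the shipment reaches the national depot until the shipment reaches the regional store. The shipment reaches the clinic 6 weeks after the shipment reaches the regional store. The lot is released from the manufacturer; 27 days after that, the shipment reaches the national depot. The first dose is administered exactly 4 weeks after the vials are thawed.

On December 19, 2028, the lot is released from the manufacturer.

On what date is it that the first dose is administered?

The lot is released from the manufacturer: Dec 19, 2028.
The shipment reaches the national depot: Dec 19, 2028 + 27 days = Jan 15, 2029.
The shipment reaches the regional store: Jan 15, 2029 + 1 week = Jan 22, 2029.
The shipment reaches the clinic: Jan 22, 2029 + 6 weeks = Mar 5, 2029.
The vials are thawed: Mar 5, 2029 + 34 days = Apr 8, 2029.
The first dose is administered: Apr 8, 2029 + 4 weeks = May 6, 2029.

May 6, 2029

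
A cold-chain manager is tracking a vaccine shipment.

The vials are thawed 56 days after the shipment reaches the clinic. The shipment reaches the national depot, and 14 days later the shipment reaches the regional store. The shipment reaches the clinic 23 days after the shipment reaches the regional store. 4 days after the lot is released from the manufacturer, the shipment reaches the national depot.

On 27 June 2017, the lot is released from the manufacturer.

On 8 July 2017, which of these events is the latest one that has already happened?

The lot is released from the manufacturer: Jun 27, 2017.
The shipment reaches the national depot: Jun 27, 2017 + 4 days = Jul 1, 2017.
The shipment reaches the regional store: Jul 1, 2017 + 14 days = Jul 15, 2017.
The shipment reaches the clinic: Jul 15, 2017 + 23 days = Aug 7, 2017.
The vials are thawed: Aug 7, 2017 + 56 days = Oct 2, 2017.
Jul 8, 2017 falls between when the shipment reaches the national depot (Jul 1, 2017) and when the shipment reaches the regional store (Jul 15, 2017).

The shipment reaches the national depot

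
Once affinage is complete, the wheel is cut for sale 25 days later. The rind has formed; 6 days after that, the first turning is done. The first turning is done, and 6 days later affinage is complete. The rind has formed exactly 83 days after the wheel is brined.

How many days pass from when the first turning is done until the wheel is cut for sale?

Causal path: the first turning is done → affinage is complete → the wheel is cut for sale.
Total delay along the path: 6 + 25 = 31 days.

31 days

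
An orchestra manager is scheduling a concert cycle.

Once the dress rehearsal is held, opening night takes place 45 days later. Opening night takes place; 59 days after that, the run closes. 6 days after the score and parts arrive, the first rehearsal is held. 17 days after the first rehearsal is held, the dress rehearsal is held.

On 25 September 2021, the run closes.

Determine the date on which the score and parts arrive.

21 May 2021

The run closes: Sep 25, 2021.
Opening night takes place: Sep 25, 2021 − 59 days = Jul 28, 2021.
The dress rehearsal is held: Jul 28, 2021 − 45 days = Jun 13, 2021.
The first rehearsal is held: Jun 13, 2021 − 17 days = May 27, 2021.
The score and parts arrive: May 27, 2021 − 6 days = May 21, 2021.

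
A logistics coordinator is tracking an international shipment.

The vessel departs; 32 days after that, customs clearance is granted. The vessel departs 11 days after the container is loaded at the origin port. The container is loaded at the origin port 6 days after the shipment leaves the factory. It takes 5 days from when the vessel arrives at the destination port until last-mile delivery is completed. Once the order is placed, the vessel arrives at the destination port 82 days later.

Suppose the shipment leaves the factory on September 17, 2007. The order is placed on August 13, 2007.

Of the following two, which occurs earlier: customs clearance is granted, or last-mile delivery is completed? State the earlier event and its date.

The shipment leaves the factory: Sep 17, 2007.
The container is loaded at the origin port: Sep 17, 2007 + 6 days = Sep 23, 2007.
The vessel departs: Sep 23, 2007 + 11 days = Oct 4, 2007.
Customs clearance is granted: Oct 4, 2007 + 32 days = Nov 5, 2007.
The order is placed: Aug 13, 2007.
The vessel arrives at the destination port: Aug 13, 2007 + 82 days = Nov 3, 2007.
Last-mile delivery is completed: Nov 3, 2007 + 5 days = Nov 8, 2007.
Comparing: customs clearance is granted on Nov 5, 2007 vs last-mile delivery is completed on Nov 8, 2007. Earlier: customs clearance is granted.

Customs clearance is granted — November 5, 2007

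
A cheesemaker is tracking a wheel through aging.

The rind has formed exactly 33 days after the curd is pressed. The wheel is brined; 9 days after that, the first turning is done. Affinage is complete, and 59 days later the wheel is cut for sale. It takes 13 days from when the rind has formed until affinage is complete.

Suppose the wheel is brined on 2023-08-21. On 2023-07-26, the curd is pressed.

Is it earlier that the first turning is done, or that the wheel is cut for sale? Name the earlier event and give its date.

The wheel is brined: Aug 21, 2023.
The first turning is done: Aug 21, 2023 + 9 days = Aug 30, 2023.
The curd is pressed: Jul 26, 2023.
The rind has formed: Jul 26, 2023 + 33 days = Aug 28, 2023.
Affinage is complete: Aug 28, 2023 + 13 days = Sep 10, 2023.
The wheel is cut for sale: Sep 10, 2023 + 59 days = Nov 8, 2023.
Comparing: the first turning is done on Aug 30, 2023 vs the wheel is cut for sale on Nov 8, 2023. Earlier: the first turning is done.

The first turning is done — 2023-08-30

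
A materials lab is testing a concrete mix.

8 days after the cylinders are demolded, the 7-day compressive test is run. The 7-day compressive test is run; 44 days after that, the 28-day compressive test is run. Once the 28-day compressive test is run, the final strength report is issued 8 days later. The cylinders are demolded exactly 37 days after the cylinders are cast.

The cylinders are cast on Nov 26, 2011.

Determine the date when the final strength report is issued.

The cylinders are cast: Nov 26, 2011.
The cylinders are demolded: Nov 26, 2011 + 37 days = Jan 2, 2012.
The 7-day compressive test is run: Jan 2, 2012 + 8 days = Jan 10, 2012.
The 28-day compressive test is run: Jan 10, 2012 + 44 days = Feb 23, 2012.
The final strength report is issued: Feb 23, 2012 + 8 days = Mar 2, 2012.

Mar 2, 2012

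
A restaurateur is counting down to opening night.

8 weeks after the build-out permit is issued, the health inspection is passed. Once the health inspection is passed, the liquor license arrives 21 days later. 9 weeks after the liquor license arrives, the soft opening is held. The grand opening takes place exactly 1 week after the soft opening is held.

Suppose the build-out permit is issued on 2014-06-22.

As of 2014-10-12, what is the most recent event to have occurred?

The liquor license arrives

The build-out permit is issued: Jun 22, 2014.
The health inspection is passed: Jun 22, 2014 + 8 weeks = Aug 17, 2014.
The liquor license arrives: Aug 17, 2014 + 21 days = Sep 7, 2014.
The soft opening is held: Sep 7, 2014 + 9 weeks = Nov 9, 2014.
The grand opening takes place: Nov 9, 2014 + 1 week = Nov 16, 2014.
Oct 12, 2014 falls between when the liquor license arrives (Sep 7, 2014) and when the soft opening is held (Nov 9, 2014).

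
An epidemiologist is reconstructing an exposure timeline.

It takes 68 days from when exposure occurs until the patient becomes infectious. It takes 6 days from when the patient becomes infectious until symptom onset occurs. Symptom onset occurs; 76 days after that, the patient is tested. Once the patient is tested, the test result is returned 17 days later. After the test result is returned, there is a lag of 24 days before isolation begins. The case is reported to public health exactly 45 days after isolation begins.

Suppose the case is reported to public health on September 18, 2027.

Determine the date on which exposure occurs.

The case is reported to public health: Sep 18, 2027.
Isolation begins: Sep 18, 2027 − 45 days = Aug 4, 2027.
The test result is returned: Aug 4, 2027 − 24 days = Jul 11, 2027.
The patient is tested: Jul 11, 2027 − 17 days = Jun 24, 2027.
Symptom onset occurs: Jun 24, 2027 − 76 days = Apr 9, 2027.
The patient becomes infectious: Apr 9, 2027 − 6 days = Apr 3, 2027.
Exposure occurs: Apr 3, 2027 − 68 days = Jan 25, 2027.

January 25, 2027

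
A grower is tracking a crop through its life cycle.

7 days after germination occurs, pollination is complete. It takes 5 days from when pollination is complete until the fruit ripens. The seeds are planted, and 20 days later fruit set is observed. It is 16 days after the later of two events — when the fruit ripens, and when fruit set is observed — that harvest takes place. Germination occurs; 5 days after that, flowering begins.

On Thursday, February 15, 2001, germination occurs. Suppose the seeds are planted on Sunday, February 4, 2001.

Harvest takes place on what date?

Thursday, March 15, 2001

Germination occurs: Feb 15, 2001.
Pollination is complete: Feb 15, 2001 + 7 days = Feb 22, 2001.
The fruit ripens: Feb 22, 2001 + 5 days = Feb 27, 2001.
The seeds are planted: Feb 4, 2001.
Fruit set is observed: Feb 4, 2001 + 20 days = Feb 24, 2001.
Both prerequisites met — the fruit ripens (Feb 27, 2001), fruit set is observed (Feb 24, 2001); the later is Feb 27, 2001.
Harvest takes place: Feb 27, 2001 + 16 days = Mar 15, 2001.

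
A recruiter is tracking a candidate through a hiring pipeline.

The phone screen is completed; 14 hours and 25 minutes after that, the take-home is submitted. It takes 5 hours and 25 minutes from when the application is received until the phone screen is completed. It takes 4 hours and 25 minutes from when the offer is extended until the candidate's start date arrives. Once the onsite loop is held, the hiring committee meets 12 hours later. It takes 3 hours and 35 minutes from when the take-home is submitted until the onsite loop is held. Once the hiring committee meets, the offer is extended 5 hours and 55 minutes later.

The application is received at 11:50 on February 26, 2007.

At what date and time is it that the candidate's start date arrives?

The application is received: 11:50 Feb 26, 2007.
The phone screen is completed: 11:50 Feb 26, 2007 + 5h25m = 17:15 Feb 26, 2007.
The take-home is submitted: 17:15 Feb 26, 2007 + 14h25m = 07:40 Feb 27, 2007.
The onsite loop is held: 07:40 Feb 27, 2007 + 3h35m = 11:15 Feb 27, 2007.
The hiring committee meets: 11:15 Feb 27, 2007 + 12h = 23:15 Feb 27, 2007.
The offer is extended: 23:15 Feb 27, 2007 + 5h55m = 05:10 Feb 28, 2007.
The candidate's start date arrives: 05:10 Feb 28, 2007 + 4h25m = 09:35 Feb 28, 2007.

09:35 on February 28, 2007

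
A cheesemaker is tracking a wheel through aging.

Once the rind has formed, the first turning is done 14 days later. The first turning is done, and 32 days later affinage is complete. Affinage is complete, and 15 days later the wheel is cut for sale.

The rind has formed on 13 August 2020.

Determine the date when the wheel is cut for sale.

The rind has formed: Aug 13, 2020.
The first turning is done: Aug 13, 2020 + 14 days = Aug 27, 2020.
Affinage is complete: Aug 27, 2020 + 32 days = Sep 28, 2020.
The wheel is cut for sale: Sep 28, 2020 + 15 days = Oct 13, 2020.

13 October 2020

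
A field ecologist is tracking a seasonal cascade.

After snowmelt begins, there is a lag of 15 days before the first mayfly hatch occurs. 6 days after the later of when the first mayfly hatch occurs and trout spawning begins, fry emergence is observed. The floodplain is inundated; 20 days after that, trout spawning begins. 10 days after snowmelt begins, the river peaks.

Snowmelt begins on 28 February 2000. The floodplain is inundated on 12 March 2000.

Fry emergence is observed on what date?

Snowmelt begins: Feb 28, 2000.
The first mayfly hatch occurs: Feb 28, 2000 + 15 days = Mar 14, 2000.
The floodplain is inundated: Mar 12, 2000.
Trout spawning begins: Mar 12, 2000 + 20 days = Apr 1, 2000.
Both prerequisites met — the first mayfly hatch occurs (Mar 14, 2000), trout spawning begins (Apr 1, 2000); the later is Apr 1, 2000.
Fry emergence is observed: Apr 1, 2000 + 6 days = Apr 7, 2000.

7 April 2000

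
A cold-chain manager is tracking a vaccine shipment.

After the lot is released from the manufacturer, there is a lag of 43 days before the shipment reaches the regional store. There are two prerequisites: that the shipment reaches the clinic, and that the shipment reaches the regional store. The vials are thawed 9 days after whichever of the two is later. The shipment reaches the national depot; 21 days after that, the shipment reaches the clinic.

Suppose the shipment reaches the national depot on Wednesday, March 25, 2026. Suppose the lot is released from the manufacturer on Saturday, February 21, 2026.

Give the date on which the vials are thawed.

Friday, April 24, 2026

The shipment reaches the national depot: Mar 25, 2026.
The shipment reaches the clinic: Mar 25, 2026 + 21 days = Apr 15, 2026.
The lot is released from the manufacturer: Feb 21, 2026.
The shipment reaches the regional store: Feb 21, 2026 + 43 days = Apr 5, 2026.
Both prerequisites met — the shipment reaches the clinic (Apr 15, 2026), the shipment reaches the regional store (Apr 5, 2026); the later is Apr 15, 2026.
The vials are thawed: Apr 15, 2026 + 9 days = Apr 24, 2026.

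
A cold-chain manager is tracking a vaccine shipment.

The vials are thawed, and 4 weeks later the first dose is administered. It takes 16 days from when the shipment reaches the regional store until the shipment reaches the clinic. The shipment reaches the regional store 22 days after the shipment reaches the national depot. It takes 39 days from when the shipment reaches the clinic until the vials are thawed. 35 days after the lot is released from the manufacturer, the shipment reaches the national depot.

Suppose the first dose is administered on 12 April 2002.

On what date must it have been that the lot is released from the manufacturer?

The first dose is administered: Apr 12, 2002.
The vials are thawed: Apr 12, 2002 − 4 weeks = Mar 15, 2002.
The shipment reaches the clinic: Mar 15, 2002 − 39 days = Feb 4, 2002.
The shipment reaches the regional store: Feb 4, 2002 − 16 days = Jan 19, 2002.
The shipment reaches the national depot: Jan 19, 2002 − 22 days = Dec 28, 2001.
The lot is released from the manufacturer: Dec 28, 2001 − 35 days = Nov 23, 2001.

23 November 2001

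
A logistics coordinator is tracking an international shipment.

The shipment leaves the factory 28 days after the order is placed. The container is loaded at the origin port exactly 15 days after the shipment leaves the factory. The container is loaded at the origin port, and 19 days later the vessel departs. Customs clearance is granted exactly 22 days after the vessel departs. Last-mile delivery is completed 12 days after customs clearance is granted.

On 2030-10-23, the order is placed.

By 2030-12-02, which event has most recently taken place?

The order is placed: Oct 23, 2030.
The shipment leaves the factory: Oct 23, 2030 + 28 days = Nov 20, 2030.
The container is loaded at the origin port: Nov 20, 2030 + 15 days = Dec 5, 2030.
The vessel departs: Dec 5, 2030 + 19 days = Dec 24, 2030.
Customs clearance is granted: Dec 24, 2030 + 22 days = Jan 15, 2031.
Last-mile delivery is completed: Jan 15, 2031 + 12 days = Jan 27, 2031.
Dec 2, 2030 falls between when the shipment leaves the factory (Nov 20, 2030) and when the container is loaded at the origin port (Dec 5, 2030).

The shipment leaves the factory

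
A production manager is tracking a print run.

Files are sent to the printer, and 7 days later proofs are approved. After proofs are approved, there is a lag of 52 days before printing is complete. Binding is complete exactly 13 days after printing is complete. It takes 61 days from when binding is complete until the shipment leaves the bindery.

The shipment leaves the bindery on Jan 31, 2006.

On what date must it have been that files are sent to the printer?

Sep 20, 2005

The shipment leaves the bindery: Jan 31, 2006.
Binding is complete: Jan 31, 2006 − 61 days = Dec 1, 2005.
Printing is complete: Dec 1, 2005 − 13 days = Nov 18, 2005.
Proofs are approved: Nov 18, 2005 − 52 days = Sep 27, 2005.
Files are sent to the printer: Sep 27, 2005 − 7 days = Sep 20, 2005.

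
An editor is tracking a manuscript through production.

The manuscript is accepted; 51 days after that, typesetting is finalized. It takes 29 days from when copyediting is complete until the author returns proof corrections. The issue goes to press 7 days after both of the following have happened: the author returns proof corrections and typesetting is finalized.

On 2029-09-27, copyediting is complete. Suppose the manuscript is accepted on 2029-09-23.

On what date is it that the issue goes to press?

Copyediting is complete: Sep 27, 2029.
The author returns proof corrections: Sep 27, 2029 + 29 days = Oct 26, 2029.
The manuscript is accepted: Sep 23, 2029.
Typesetting is finalized: Sep 23, 2029 + 51 days = Nov 13, 2029.
Both prerequisites met — the author returns proof corrections (Oct 26, 2029), typesetting is finalized (Nov 13, 2029); the later is Nov 13, 2029.
The issue goes to press: Nov 13, 2029 + 7 days = Nov 20, 2029.

2029-11-20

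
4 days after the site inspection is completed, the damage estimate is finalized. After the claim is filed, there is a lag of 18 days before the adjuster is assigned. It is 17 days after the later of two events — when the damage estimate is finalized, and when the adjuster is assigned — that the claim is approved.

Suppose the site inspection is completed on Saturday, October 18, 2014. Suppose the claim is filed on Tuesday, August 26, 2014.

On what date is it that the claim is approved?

Saturday, November 8, 2014

The site inspection is completed: Oct 18, 2014.
The damage estimate is finalized: Oct 18, 2014 + 4 days = Oct 22, 2014.
The claim is filed: Aug 26, 2014.
The adjuster is assigned: Aug 26, 2014 + 18 days = Sep 13, 2014.
Both prerequisites met — the damage estimate is finalized (Oct 22, 2014), the adjuster is assigned (Sep 13, 2014); the later is Oct 22, 2014.
The claim is approved: Oct 22, 2014 + 17 days = Nov 8, 2014.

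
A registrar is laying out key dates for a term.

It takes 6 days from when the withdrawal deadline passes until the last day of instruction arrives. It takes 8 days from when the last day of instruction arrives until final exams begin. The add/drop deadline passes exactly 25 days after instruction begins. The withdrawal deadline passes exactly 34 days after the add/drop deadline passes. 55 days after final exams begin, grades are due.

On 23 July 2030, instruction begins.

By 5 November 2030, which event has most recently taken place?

Final exams begin

Instruction begins: Jul 23, 2030.
The add/drop deadline passes: Jul 23, 2030 + 25 days = Aug 17, 2030.
The withdrawal deadline passes: Aug 17, 2030 + 34 days = Sep 20, 2030.
The last day of instruction arrives: Sep 20, 2030 + 6 days = Sep 26, 2030.
Final exams begin: Sep 26, 2030 + 8 days = Oct 4, 2030.
Grades are due: Oct 4, 2030 + 55 days = Nov 28, 2030.
Nov 5, 2030 falls between when final exams begin (Oct 4, 2030) and when grades are due (Nov 28, 2030).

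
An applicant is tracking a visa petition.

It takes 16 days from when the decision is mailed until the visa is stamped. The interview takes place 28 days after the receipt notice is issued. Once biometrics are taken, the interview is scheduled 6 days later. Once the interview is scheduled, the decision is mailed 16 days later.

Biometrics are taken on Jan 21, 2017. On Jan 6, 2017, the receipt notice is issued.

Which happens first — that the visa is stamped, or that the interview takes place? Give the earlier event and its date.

The interview takes place — Feb 3, 2017

Biometrics are taken: Jan 21, 2017.
The interview is scheduled: Jan 21, 2017 + 6 days = Jan 27, 2017.
The decision is mailed: Jan 27, 2017 + 16 days = Feb 12, 2017.
The visa is stamped: Feb 12, 2017 + 16 days = Feb 28, 2017.
The receipt notice is issued: Jan 6, 2017.
The interview takes place: Jan 6, 2017 + 28 days = Feb 3, 2017.
Comparing: the visa is stamped on Feb 28, 2017 vs the interview takes place on Feb 3, 2017. Earlier: the interview takes place.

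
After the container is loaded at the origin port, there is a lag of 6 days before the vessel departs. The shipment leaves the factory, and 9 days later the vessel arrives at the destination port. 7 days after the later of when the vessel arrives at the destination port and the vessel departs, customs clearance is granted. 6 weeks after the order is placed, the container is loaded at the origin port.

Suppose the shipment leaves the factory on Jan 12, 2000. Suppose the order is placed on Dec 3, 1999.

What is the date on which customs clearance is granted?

The shipment leaves the factory: Jan 12, 2000.
The vessel arrives at the destination port: Jan 12, 2000 + 9 days = Jan 21, 2000.
The order is placed: Dec 3, 1999.
The container is loaded at the origin port: Dec 3, 1999 + 6 weeks = Jan 14, 2000.
The vessel departs: Jan 14, 2000 + 6 days = Jan 20, 2000.
Both prerequisites met — the vessel arrives at the destination port (Jan 21, 2000), the vessel departs (Jan 20, 2000); the later is Jan 21, 2000.
Customs clearance is granted: Jan 21, 2000 + 7 days = Jan 28, 2000.

Jan 28, 2000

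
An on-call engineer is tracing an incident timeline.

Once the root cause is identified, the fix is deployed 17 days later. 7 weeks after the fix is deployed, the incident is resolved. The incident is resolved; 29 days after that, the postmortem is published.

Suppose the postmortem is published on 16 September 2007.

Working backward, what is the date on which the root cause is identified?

13 June 2007

The postmortem is published: Sep 16, 2007.
The incident is resolved: Sep 16, 2007 − 29 days = Aug 18, 2007.
The fix is deployed: Aug 18, 2007 − 7 weeks = Jun 30, 2007.
The root cause is identified: Jun 30, 2007 − 17 days = Jun 13, 2007.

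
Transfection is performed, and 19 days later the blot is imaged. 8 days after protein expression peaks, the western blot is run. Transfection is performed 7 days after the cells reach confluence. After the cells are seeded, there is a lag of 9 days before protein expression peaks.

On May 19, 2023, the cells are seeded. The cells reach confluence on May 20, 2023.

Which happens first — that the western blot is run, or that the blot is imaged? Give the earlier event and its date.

The cells are seeded: May 19, 2023.
Protein expression peaks: May 19, 2023 + 9 days = May 28, 2023.
The western blot is run: May 28, 2023 + 8 days = Jun 5, 2023.
The cells reach confluence: May 20, 2023.
Transfection is performed: May 20, 2023 + 7 days = May 27, 2023.
The blot is imaged: May 27, 2023 + 19 days = Jun 15, 2023.
Comparing: the western blot is run on Jun 5, 2023 vs the blot is imaged on Jun 15, 2023. Earlier: the western blot is run.

The western blot is run — June 5, 2023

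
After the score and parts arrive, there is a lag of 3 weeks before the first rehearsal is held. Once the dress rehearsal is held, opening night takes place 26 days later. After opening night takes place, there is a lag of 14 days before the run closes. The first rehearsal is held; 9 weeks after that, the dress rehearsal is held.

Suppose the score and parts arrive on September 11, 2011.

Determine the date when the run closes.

January 13, 2012

The score and parts arrive: Sep 11, 2011.
The first rehearsal is held: Sep 11, 2011 + 3 weeks = Oct 2, 2011.
The dress rehearsal is held: Oct 2, 2011 + 9 weeks = Dec 4, 2011.
Opening night takes place: Dec 4, 2011 + 26 days = Dec 30, 2011.
The run closes: Dec 30, 2011 + 14 days = Jan 13, 2012.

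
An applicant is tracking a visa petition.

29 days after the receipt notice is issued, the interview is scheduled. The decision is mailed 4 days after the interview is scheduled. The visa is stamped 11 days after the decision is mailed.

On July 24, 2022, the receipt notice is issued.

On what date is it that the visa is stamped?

September 6, 2022

The receipt notice is issued: Jul 24, 2022.
The interview is scheduled: Jul 24, 2022 + 29 days = Aug 22, 2022.
The decision is mailed: Aug 22, 2022 + 4 days = Aug 26, 2022.
The visa is stamped: Aug 26, 2022 + 11 days = Sep 6, 2022.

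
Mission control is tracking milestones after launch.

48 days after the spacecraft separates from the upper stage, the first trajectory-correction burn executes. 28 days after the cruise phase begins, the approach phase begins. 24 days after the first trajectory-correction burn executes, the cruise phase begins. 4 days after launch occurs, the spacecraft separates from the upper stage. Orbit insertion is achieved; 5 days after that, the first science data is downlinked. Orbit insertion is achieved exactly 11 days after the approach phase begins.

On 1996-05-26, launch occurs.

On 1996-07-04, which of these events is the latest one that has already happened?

Launch occurs: May 26, 1996.
The spacecraft separates from the upper stage: May 26, 1996 + 4 days = May 30, 1996.
The first trajectory-correction burn executes: May 30, 1996 + 48 days = Jul 17, 1996.
The cruise phase begins: Jul 17, 1996 + 24 days = Aug 10, 1996.
The approach phase begins: Aug 10, 1996 + 28 days = Sep 7, 1996.
Orbit insertion is achieved: Sep 7, 1996 + 11 days = Sep 18, 1996.
The first science data is downlinked: Sep 18, 1996 + 5 days = Sep 23, 1996.
Jul 4, 1996 falls between when the spacecraft separates from the upper stage (May 30, 1996) and when the first trajectory-correction burn executes (Jul 17, 1996).

The spacecraft separates from the upper stage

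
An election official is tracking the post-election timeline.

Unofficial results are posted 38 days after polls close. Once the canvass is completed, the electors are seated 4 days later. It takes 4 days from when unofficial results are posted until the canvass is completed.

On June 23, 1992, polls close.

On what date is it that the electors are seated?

August 8, 1992

Polls close: Jun 23, 1992.
Unofficial results are posted: Jun 23, 1992 + 38 days = Jul 31, 1992.
The canvass is completed: Jul 31, 1992 + 4 days = Aug 4, 1992.
The electors are seated: Aug 4, 1992 + 4 days = Aug 8, 1992.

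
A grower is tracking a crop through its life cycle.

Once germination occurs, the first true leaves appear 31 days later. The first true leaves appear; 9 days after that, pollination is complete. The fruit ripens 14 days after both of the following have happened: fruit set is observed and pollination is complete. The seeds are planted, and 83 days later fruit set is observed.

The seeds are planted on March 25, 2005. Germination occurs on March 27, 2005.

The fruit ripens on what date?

The seeds are planted: Mar 25, 2005.
Fruit set is observed: Mar 25, 2005 + 83 days = Jun 16, 2005.
Germination occurs: Mar 27, 2005.
The first true leaves appear: Mar 27, 2005 + 31 days = Apr 27, 2005.
Pollination is complete: Apr 27, 2005 + 9 days = May 6, 2005.
Both prerequisites met — fruit set is observed (Jun 16, 2005), pollination is complete (May 6, 2005); the later is Jun 16, 2005.
The fruit ripens: Jun 16, 2005 + 14 days = Jun 30, 2005.

June 30, 2005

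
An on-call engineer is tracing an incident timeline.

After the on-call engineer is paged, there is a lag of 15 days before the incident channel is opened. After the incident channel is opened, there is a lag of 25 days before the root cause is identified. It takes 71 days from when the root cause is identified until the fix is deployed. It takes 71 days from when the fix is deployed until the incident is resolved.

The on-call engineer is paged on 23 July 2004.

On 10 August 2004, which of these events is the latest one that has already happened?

The incident channel is opened

The on-call engineer is paged: Jul 23, 2004.
The incident channel is opened: Jul 23, 2004 + 15 days = Aug 7, 2004.
The root cause is identified: Aug 7, 2004 + 25 days = Sep 1, 2004.
The fix is deployed: Sep 1, 2004 + 71 days = Nov 11, 2004.
The incident is resolved: Nov 11, 2004 + 71 days = Jan 21, 2005.
Aug 10, 2004 falls between when the incident channel is opened (Aug 7, 2004) and when the root cause is identified (Sep 1, 2004).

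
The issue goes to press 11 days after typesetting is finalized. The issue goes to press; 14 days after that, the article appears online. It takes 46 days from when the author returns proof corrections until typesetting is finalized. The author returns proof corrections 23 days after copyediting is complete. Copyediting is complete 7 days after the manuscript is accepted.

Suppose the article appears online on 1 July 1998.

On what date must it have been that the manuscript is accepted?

The article appears online: Jul 1, 1998.
The issue goes to press: Jul 1, 1998 − 14 days = Jun 17, 1998.
Typesetting is finalized: Jun 17, 1998 − 11 days = Jun 6, 1998.
The author returns proof corrections: Jun 6, 1998 − 46 days = Apr 21, 1998.
Copyediting is complete: Apr 21, 1998 − 23 days = Mar 29, 1998.
The manuscript is accepted: Mar 29, 1998 − 7 days = Mar 22, 1998.

22 March 1998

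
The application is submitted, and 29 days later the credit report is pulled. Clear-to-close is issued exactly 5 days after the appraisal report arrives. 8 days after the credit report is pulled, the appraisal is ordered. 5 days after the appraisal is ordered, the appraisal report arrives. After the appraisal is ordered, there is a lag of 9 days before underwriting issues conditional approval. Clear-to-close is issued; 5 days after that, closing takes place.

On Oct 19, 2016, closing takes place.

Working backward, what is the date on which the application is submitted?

Aug 28, 2016

Closing takes place: Oct 19, 2016.
Clear-to-close is issued: Oct 19, 2016 − 5 days = Oct 14, 2016.
The appraisal report arrives: Oct 14, 2016 − 5 days = Oct 9, 2016.
The appraisal is ordered: Oct 9, 2016 − 5 days = Oct 4, 2016.
The credit report is pulled: Oct 4, 2016 − 8 days = Sep 26, 2016.
The application is submitted: Sep 26, 2016 − 29 days = Aug 28, 2016.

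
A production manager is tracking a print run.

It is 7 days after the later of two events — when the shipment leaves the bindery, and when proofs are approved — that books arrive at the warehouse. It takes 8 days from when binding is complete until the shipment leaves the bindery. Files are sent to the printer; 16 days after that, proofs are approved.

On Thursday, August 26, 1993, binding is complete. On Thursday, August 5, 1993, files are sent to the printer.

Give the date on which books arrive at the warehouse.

Friday, September 10, 1993

Binding is complete: Aug 26, 1993.
The shipment leaves the bindery: Aug 26, 1993 + 8 days = Sep 3, 1993.
Files are sent to the printer: Aug 5, 1993.
Proofs are approved: Aug 5, 1993 + 16 days = Aug 21, 1993.
Both prerequisites met — the shipment leaves the bindery (Sep 3, 1993), proofs are approved (Aug 21, 1993); the later is Sep 3, 1993.
Books arrive at the warehouse: Sep 3, 1993 + 7 days = Sep 10, 1993.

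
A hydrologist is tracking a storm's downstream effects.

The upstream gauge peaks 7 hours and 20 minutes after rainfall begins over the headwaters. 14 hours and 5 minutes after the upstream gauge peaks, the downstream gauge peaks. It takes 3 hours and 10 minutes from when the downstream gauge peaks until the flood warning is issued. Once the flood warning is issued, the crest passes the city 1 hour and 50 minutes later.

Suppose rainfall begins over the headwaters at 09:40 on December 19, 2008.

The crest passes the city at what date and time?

Rainfall begins over the headwaters: 09:40 Dec 19, 2008.
The upstream gauge peaks: 09:40 Dec 19, 2008 + 7h20m = 17:00 Dec 19, 2008.
The downstream gauge peaks: 17:00 Dec 19, 2008 + 14h05m = 07:05 Dec 20, 2008.
The flood warning is issued: 07:05 Dec 20, 2008 + 3h10m = 10:15 Dec 20, 2008.
The crest passes the city: 10:15 Dec 20, 2008 + 1h50m = 12:05 Dec 20, 2008.

12:05 on December 20, 2008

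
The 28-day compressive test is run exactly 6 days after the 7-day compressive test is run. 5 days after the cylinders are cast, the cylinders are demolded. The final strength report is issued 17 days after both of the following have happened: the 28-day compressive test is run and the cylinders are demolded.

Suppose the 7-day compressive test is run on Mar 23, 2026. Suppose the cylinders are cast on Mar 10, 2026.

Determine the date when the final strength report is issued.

The 7-day compressive test is run: Mar 23, 2026.
The 28-day compressive test is run: Mar 23, 2026 + 6 days = Mar 29, 2026.
The cylinders are cast: Mar 10, 2026.
The cylinders are demolded: Mar 10, 2026 + 5 days = Mar 15, 2026.
Both prerequisites met — the 28-day compressive test is run (Mar 29, 2026), the cylinders are demolded (Mar 15, 2026); the later is Mar 29, 2026.
The final strength report is issued: Mar 29, 2026 + 17 days = Apr 15, 2026.

Apr 15, 2026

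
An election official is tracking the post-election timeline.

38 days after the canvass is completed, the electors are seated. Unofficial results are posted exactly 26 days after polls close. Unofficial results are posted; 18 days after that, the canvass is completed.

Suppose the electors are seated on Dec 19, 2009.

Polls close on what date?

The electors are seated: Dec 19, 2009.
The canvass is completed: Dec 19, 2009 − 38 days = Nov 11, 2009.
Unofficial results are posted: Nov 11, 2009 − 18 days = Oct 24, 2009.
Polls close: Oct 24, 2009 − 26 days = Sep 28, 2009.

Sep 28, 2009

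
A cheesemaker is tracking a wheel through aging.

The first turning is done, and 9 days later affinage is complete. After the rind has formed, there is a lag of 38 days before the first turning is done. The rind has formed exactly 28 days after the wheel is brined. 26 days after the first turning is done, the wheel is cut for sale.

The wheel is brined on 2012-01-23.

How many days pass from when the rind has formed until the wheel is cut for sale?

Causal path: the rind has formed → the first turning is done → the wheel is cut for sale.
Total delay along the path: 38 + 26 = 64 days.

64 days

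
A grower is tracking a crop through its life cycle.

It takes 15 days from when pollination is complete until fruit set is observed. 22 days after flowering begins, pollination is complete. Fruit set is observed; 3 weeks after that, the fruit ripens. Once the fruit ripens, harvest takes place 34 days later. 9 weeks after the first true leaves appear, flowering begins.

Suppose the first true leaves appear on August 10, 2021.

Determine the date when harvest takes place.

January 12, 2022

The first true leaves appear: Aug 10, 2021.
Flowering begins: Aug 10, 2021 + 9 weeks = Oct 12, 2021.
Pollination is complete: Oct 12, 2021 + 22 days = Nov 3, 2021.
Fruit set is observed: Nov 3, 2021 + 15 days = Nov 18, 2021.
The fruit ripens: Nov 18, 2021 + 3 weeks = Dec 9, 2021.
Harvest takes place: Dec 9, 2021 + 34 days = Jan 12, 2022.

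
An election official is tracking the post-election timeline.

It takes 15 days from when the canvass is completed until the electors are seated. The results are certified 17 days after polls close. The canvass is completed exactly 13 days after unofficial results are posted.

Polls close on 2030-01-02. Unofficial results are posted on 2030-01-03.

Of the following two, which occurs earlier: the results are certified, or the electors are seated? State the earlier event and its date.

The results are certified — 2030-01-19

Polls close: Jan 2, 2030.
The results are certified: Jan 2, 2030 + 17 days = Jan 19, 2030.
Unofficial results are posted: Jan 3, 2030.
The canvass is completed: Jan 3, 2030 + 13 days = Jan 16, 2030.
The electors are seated: Jan 16, 2030 + 15 days = Jan 31, 2030.
Comparing: the results are certified on Jan 19, 2030 vs the electors are seated on Jan 31, 2030. Earlier: the results are certified.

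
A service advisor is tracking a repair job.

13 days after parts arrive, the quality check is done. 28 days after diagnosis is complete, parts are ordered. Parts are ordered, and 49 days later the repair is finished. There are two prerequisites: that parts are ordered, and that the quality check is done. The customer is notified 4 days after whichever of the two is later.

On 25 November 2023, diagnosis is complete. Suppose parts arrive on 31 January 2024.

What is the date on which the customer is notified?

17 February 2024

Diagnosis is complete: Nov 25, 2023.
Parts are ordered: Nov 25, 2023 + 28 days = Dec 23, 2023.
Parts arrive: Jan 31, 2024.
The quality check is done: Jan 31, 2024 + 13 days = Feb 13, 2024.
Both prerequisites met — parts are ordered (Dec 23, 2023), the quality check is done (Feb 13, 2024); the later is Feb 13, 2024.
The customer is notified: Feb 13, 2024 + 4 days = Feb 17, 2024.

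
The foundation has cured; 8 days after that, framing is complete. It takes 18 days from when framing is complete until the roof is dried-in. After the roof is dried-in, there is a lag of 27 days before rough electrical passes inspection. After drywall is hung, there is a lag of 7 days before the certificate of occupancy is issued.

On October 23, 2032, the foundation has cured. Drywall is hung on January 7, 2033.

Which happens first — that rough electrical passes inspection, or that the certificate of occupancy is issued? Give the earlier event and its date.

Rough electrical passes inspection — December 15, 2032

The foundation has cured: Oct 23, 2032.
Framing is complete: Oct 23, 2032 + 8 days = Oct 31, 2032.
The roof is dried-in: Oct 31, 2032 + 18 days = Nov 18, 2032.
Rough electrical passes inspection: Nov 18, 2032 + 27 days = Dec 15, 2032.
Drywall is hung: Jan 7, 2033.
The certificate of occupancy is issued: Jan 7, 2033 + 7 days = Jan 14, 2033.
Comparing: rough electrical passes inspection on Dec 15, 2032 vs the certificate of occupancy is issued on Jan 14, 2033. Earlier: rough electrical passes inspection.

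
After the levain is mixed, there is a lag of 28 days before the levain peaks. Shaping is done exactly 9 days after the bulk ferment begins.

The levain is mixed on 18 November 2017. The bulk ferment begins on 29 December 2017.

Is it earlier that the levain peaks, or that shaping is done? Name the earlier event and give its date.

The levain peaks — 16 December 2017

The levain is mixed: Nov 18, 2017.
The levain peaks: Nov 18, 2017 + 28 days = Dec 16, 2017.
The bulk ferment begins: Dec 29, 2017.
Shaping is done: Dec 29, 2017 + 9 days = Jan 7, 2018.
Comparing: the levain peaks on Dec 16, 2017 vs shaping is done on Jan 7, 2018. Earlier: the levain peaks.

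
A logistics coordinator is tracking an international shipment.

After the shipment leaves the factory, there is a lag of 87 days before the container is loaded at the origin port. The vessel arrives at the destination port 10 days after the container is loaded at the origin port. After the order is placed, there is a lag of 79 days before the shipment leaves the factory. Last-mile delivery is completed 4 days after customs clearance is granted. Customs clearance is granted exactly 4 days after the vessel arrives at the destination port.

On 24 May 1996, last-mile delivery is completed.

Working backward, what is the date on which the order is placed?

22 November 1995

Last-mile delivery is completed: May 24, 1996.
Customs clearance is granted: May 24, 1996 − 4 days = May 20, 1996.
The vessel arrives at the destination port: May 20, 1996 − 4 days = May 16, 1996.
The container is loaded at the origin port: May 16, 1996 − 10 days = May 6, 1996.
The shipment leaves the factory: May 6, 1996 − 87 days = Feb 9, 1996.
The order is placed: Feb 9, 1996 − 79 days = Nov 22, 1995.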